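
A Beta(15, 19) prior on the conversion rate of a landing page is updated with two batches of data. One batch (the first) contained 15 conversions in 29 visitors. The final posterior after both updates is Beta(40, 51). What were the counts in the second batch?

Because Beta–binomial updating is additive in the counts, the combined data contributed (α_post−α_prior, β_post−β_prior) successes and failures.
Total across both batches: 40−15=25 conversions, 51−19=32 bounces.
Subtract the first batch: 25−15=10 conversions and 32−14=18 bounces.

10 conversions and 18 bounces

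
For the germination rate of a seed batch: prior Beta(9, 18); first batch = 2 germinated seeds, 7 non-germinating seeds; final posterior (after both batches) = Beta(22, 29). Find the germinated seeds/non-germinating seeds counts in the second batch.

11 germinated seeds and 4 non-germinating seeds

Sequential conjugate updates are equivalent to a single update on the pooled data, so total successes = posterior α − prior α and total failures = posterior β − prior β.
Total across both batches: 22−9=13 germinated seeds, 29−18=11 non-germinating seeds.
Subtract the first batch: 13−2=11 germinated seeds and 11−7=4 non-germinating seeds.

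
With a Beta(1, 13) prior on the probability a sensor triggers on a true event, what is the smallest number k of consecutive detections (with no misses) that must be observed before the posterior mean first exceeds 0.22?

k = 3

After k detections and 0 misses the posterior is Beta(1+k, 13), with mean (1+k)/(1+13+k).
Set (1+k)/(14+k) > 0.22 and solve: k > (0.22·14 − 1)/(1 − 0.22) = 2.667.
The smallest integer exceeding 2.667 is 3, and checking k=3: (4)/(17) = 0.2353 > 0.22.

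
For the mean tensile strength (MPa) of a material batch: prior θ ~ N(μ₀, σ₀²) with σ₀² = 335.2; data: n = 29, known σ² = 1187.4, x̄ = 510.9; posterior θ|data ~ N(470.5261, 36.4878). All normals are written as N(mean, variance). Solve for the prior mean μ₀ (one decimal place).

μ₀ = 140.0

The posterior mean is a precision-weighted average: μ_n = (τ₀μ₀ + τ_data·x̄)/(τ₀+τ_data), with τ₀=1/σ₀² and τ_data=n/σ².
Here τ₀ = 1/335.2 = 0.002983 and τ_data = 29/1187.4 = 0.024423, so τ_n = 0.027406.
Rearranging for μ₀: μ₀ = (μ_n·τ_n − τ_data·x̄)/τ₀ = (470.5261·0.027406 − 0.024423·510.9) / 0.002983 = 0.417528/0.002983 ≈ 140.0.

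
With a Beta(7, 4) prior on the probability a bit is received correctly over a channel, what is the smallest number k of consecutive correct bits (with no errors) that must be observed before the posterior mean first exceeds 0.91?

After k correct bits and 0 errors the posterior is Beta(7+k, 4), with mean (7+k)/(7+4+k).
Set (7+k)/(11+k) > 0.91 and solve: k > (0.91·11 − 7)/(1 − 0.91) = 33.444.
The smallest integer exceeding 33.444 is 34, and checking k=34: (41)/(45) = 0.9111 > 0.91.

k = 34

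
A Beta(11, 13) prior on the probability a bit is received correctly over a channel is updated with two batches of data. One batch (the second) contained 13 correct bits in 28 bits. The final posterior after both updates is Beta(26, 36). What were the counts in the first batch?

Sequential conjugate updates are equivalent to a single update on the pooled data, so total successes = posterior α − prior α and total failures = posterior β − prior β.
Total across both batches: 26−11=15 correct bits, 36−13=23 errors.
Subtract the second batch: 15−13=2 correct bits and 23−15=8 errors.

2 correct bits and 8 errors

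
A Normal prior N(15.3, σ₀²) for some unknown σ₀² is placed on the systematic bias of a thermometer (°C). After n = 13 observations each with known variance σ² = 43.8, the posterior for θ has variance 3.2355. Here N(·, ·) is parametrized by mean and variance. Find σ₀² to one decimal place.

Posterior precision equals prior precision plus data precision: 1/σ_n² = 1/σ₀² + n/σ².
So 1/σ₀² = 1/3.2355 − 13/43.8 = 0.309071 − 0.296804 = 0.012267.
Hence σ₀² = 1/0.012267 ≈ 81.5.

σ₀² = 81.5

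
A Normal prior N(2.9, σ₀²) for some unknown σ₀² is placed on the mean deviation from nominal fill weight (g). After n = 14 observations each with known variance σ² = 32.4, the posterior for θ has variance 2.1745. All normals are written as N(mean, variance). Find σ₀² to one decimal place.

σ₀² = 36.0

For the Normal–Normal model with known σ², precisions add: τ_n = τ₀ + n/σ².
So 1/σ₀² = 1/2.1745 − 14/32.4 = 0.459876 − 0.432099 = 0.027777.
Hence σ₀² = 1/0.027777 ≈ 36.0.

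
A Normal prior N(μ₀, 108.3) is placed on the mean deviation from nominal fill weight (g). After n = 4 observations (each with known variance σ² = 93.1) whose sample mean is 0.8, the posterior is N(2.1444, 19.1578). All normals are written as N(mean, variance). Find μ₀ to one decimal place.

With known observation variance, the Normal–Normal posterior has precision τ_n = τ₀ + n/σ² and mean μ_n = (τ₀μ₀ + (n/σ²)x̄)/τ_n.
Here τ₀ = 1/108.3 = 0.009234 and τ_data = 4/93.1 = 0.042965, so τ_n = 0.052199.
Rearranging for μ₀: μ₀ = (μ_n·τ_n − τ_data·x̄)/τ₀ = (2.1444·0.052199 − 0.042965·0.8) / 0.009234 = 0.077564/0.009234 ≈ 8.4.

μ₀ = 8.4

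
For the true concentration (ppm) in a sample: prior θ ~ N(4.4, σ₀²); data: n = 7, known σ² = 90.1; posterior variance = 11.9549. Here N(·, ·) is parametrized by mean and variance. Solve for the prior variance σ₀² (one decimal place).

σ₀² = 167.9

Posterior precision equals prior precision plus data precision: 1/σ_n² = 1/σ₀² + n/σ².
So 1/σ₀² = 1/11.9549 − 7/90.1 = 0.083648 − 0.077691 = 0.005957.
Hence σ₀² = 1/0.005957 ≈ 167.9.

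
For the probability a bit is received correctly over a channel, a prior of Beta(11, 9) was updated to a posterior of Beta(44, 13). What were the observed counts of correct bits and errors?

Under Beta–binomial conjugacy the posterior parameters are (a+s, b+f).
Match parameters: s=44−11=33, f=13−9=4.

33 correct bits and 4 errors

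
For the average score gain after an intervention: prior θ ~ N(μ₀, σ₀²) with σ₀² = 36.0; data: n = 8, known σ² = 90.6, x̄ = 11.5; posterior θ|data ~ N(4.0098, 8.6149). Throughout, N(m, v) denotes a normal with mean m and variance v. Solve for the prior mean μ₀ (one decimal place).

μ₀ = -19.8

The posterior mean is a precision-weighted average: μ_n = (τ₀μ₀ + τ_data·x̄)/(τ₀+τ_data), with τ₀=1/σ₀² and τ_data=n/σ².
Here τ₀ = 1/36.0 = 0.027778 and τ_data = 8/90.6 = 0.088300, so τ_n = 0.116078.
Rearranging for μ₀: μ₀ = (μ_n·τ_n − τ_data·x̄)/τ₀ = (4.0098·0.116078 − 0.088300·11.5) / 0.027778 = -0.550000/0.027778 ≈ -19.8.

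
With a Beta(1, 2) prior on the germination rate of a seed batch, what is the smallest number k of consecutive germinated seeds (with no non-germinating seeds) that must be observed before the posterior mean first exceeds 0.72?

After k germinated seeds and 0 non-germinating seeds the posterior is Beta(1+k, 2), with mean (1+k)/(1+2+k).
Set (1+k)/(3+k) > 0.72 and solve: k > (0.72·3 − 1)/(1 − 0.72) = 4.143.
The smallest integer exceeding 4.143 is 5.

k = 5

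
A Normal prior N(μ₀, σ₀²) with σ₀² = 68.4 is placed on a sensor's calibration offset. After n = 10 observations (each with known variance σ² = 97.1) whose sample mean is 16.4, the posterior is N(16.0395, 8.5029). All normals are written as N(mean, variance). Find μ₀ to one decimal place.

With known observation variance, the Normal–Normal posterior has precision τ_n = τ₀ + n/σ² and mean μ_n = (τ₀μ₀ + (n/σ²)x̄)/τ_n.
Here τ₀ = 1/68.4 = 0.014620 and τ_data = 10/97.1 = 0.102987, so τ_n = 0.117607.
Rearranging for μ₀: μ₀ = (μ_n·τ_n − τ_data·x̄)/τ₀ = (16.0395·0.117607 − 0.102987·16.4) / 0.014620 = 0.197371/0.014620 ≈ 13.5.

μ₀ = 13.5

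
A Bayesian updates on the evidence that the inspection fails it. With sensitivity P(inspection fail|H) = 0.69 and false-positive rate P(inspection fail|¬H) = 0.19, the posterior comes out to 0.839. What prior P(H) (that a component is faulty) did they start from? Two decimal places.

P(H) = 0.59

Bayes' rule in odds form gives O(H|E) = O(H)·[P(E|H)/P(E|¬H)], hence O(H) = O(H|E)/LR.
Posterior odds = 0.839/(1−0.839) = 5.2112. LR = 0.69/0.19 = 3.6316.
Prior odds = 5.2112/3.6316 = 1.4350, so P(H) = 1.4350/(1+1.4350) ≈ 0.59.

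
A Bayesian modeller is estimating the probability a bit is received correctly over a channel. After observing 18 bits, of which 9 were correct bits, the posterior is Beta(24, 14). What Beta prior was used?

Beta is conjugate to the binomial likelihood: posterior = Beta(α+s, β+f).
So α = 24 − 9 = 15 and β = 14 − 9 = 5.

Beta(15, 5)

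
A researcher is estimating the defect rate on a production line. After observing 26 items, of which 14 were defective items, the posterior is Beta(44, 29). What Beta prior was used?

A Beta(a, b) prior with s successes and f failures in binomial data gives a Beta(a+s, b+f) posterior.
So a = 44 − 14 = 30 and b = 29 − 12 = 17.

Beta(30, 17)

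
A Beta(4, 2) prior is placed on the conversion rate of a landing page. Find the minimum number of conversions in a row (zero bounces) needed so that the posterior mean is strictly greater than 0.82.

After k conversions and 0 bounces the posterior is Beta(4+k, 2), with mean (4+k)/(4+2+k).
Set (4+k)/(6+k) > 0.82 and solve: k > (0.82·6 − 4)/(1 − 0.82) = 5.111.
The smallest integer exceeding 5.111 is 6, and checking k=6: (10)/(12) = 0.8333 > 0.82.

k = 6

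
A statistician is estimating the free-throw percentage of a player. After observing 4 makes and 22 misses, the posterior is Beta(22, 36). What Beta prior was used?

A Beta(α, β) prior with s successes and f failures in binomial data gives a Beta(α+s, β+f) posterior.
So α = 22 − 4 = 18 and β = 36 − 22 = 14.

Beta(18, 14)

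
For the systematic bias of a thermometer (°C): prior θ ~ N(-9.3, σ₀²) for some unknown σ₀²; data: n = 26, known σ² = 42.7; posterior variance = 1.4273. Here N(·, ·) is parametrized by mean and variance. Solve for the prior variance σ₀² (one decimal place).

Posterior precision equals prior precision plus data precision: 1/σ_n² = 1/σ₀² + n/σ².
So 1/σ₀² = 1/1.4273 − 26/42.7 = 0.700624 − 0.608899 = 0.091725.
Hence σ₀² = 1/0.091725 ≈ 10.9.

σ₀² = 10.9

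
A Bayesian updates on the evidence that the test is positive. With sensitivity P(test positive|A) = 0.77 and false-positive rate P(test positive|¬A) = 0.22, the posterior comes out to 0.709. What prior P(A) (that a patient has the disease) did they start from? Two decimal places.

Bayes' rule in odds form gives O(A|E) = O(A)·[P(E|A)/P(E|¬A)], hence O(A) = O(A|E)/LR.
Posterior odds = 0.709/(1−0.709) = 2.4364. LR = 0.77/0.22 = 3.5000.
Prior odds = 2.4364/3.5000 = 0.6961, so P(A) = 0.6961/(1+0.6961) ≈ 0.41.

P(A) = 0.41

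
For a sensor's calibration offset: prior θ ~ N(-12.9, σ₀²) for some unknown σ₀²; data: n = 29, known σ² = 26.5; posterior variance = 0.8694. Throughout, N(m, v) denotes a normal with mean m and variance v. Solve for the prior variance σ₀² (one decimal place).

For the Normal–Normal model with known σ², precisions add: τ_n = τ₀ + n/σ².
So 1/σ₀² = 1/0.8694 − 29/26.5 = 1.150219 − 1.094340 = 0.055879.
Hence σ₀² = 1/0.055879 ≈ 17.9.

σ₀² = 17.9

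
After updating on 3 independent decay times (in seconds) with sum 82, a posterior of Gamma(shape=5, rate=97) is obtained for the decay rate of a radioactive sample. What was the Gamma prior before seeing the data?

Gamma–exponential conjugacy: posterior shape = α + n, posterior rate = β + Σtᵢ.
So α = 5 − 3 = 2 and β = 97 − 82 = 15.

Gamma(shape=2, rate=15)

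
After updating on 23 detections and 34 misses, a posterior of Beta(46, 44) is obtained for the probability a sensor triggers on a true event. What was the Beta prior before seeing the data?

A Beta(α, β) prior with s successes and f failures in binomial data gives a Beta(α+s, β+f) posterior.
So α = 46 − 23 = 23 and β = 44 − 34 = 10.

Beta(23, 10)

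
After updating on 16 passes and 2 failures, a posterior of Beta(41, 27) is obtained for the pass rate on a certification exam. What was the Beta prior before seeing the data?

Under Beta–binomial conjugacy the posterior parameters are (α+s, β+f).
So α = 41 − 16 = 25 and β = 27 − 2 = 25.

Beta(25, 25)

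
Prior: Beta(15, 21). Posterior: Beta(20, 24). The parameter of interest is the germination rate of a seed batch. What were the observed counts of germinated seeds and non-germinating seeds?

Under Beta–binomial conjugacy the posterior parameters are (a+s, b+f).
Match parameters: s=20−15=5, f=24−21=3.

5 germinated seeds and 3 non-germinating seeds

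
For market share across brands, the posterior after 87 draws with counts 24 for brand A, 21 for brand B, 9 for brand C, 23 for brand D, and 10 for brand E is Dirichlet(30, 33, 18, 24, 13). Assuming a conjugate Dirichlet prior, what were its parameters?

Dirichlet(6, 12, 9, 1, 3)

For a Dirichlet(α) prior with multinomial counts c, the posterior is Dirichlet(α + c) componentwise.
Subtract each count from the matching posterior parameter: 30−24=6, 33−21=12, 18−9=9, 24−23=1, 13−10=3.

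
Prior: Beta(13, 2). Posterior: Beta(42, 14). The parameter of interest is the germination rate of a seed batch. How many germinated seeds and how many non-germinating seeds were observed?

Beta is conjugate to the binomial likelihood: posterior = Beta(α+s, β+f).
Match parameters: s=42−13=29, f=14−2=12.

29 germinated seeds and 12 non-germinating seeds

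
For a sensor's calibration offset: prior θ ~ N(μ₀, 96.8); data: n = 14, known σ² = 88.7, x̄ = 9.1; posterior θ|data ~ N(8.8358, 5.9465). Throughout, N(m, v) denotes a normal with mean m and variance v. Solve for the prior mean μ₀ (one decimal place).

μ₀ = 4.8

The posterior mean is a precision-weighted average: μ_n = (τ₀μ₀ + τ_data·x̄)/(τ₀+τ_data), with τ₀=1/σ₀² and τ_data=n/σ².
Here τ₀ = 1/96.8 = 0.010331 and τ_data = 14/88.7 = 0.157835, so τ_n = 0.168166.
Rearranging for μ₀: μ₀ = (μ_n·τ_n − τ_data·x̄)/τ₀ = (8.8358·0.168166 − 0.157835·9.1) / 0.010331 = 0.049583/0.010331 ≈ 4.8.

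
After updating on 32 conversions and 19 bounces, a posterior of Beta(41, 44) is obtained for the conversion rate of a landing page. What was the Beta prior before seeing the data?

Beta is conjugate to the binomial likelihood: posterior = Beta(a+s, b+f).
Subtract the data counts: 41−32=9, 44−19=25.

Beta(9, 25)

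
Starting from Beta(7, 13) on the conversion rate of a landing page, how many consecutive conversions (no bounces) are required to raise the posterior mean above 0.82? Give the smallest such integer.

k = 53

After k conversions and 0 bounces the posterior is Beta(7+k, 13), with mean (7+k)/(7+13+k).
Set (7+k)/(20+k) > 0.82 and solve: k > (0.82·20 − 7)/(1 − 0.82) = 52.222.
The smallest integer exceeding 52.222 is 53, and checking k=53: (60)/(73) = 0.8219 > 0.82.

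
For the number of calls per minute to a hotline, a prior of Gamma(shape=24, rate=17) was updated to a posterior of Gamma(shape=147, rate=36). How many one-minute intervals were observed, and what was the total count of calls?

n = 19 one-minute intervals with total 123 calls

A Gamma(α, β) prior (rate parametrization) on a Poisson rate with n observations summing to S gives posterior Gamma(α+S, β+n).
Matching: Σxᵢ = 147 − 24 = 123 and n = 36 − 17 = 19.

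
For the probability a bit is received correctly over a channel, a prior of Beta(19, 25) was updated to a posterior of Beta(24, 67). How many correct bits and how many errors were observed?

A Beta(a, b) prior with s successes and f failures in binomial data gives a Beta(a+s, b+f) posterior.
So s = 24 − 19 = 5 and f = 67 − 25 = 42.

5 correct bits and 42 errors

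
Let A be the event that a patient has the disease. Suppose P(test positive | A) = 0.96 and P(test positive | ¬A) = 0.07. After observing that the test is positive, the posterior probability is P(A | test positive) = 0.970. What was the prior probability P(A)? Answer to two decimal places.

P(A) = 0.70

Bayes' rule in odds form gives O(A|E) = O(A)·[P(E|A)/P(E|¬A)], hence O(A) = O(A|E)/LR.
Posterior odds = 0.970/(1−0.970) = 32.3333. LR = 0.96/0.07 = 13.7143.
Prior odds = 32.3333/13.7143 = 2.3576, so P(A) = 2.3576/(1+2.3576) ≈ 0.70.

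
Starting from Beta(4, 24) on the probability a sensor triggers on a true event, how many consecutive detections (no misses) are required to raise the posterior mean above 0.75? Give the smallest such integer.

After k detections and 0 misses the posterior is Beta(4+k, 24), with mean (4+k)/(4+24+k).
Set (4+k)/(28+k) > 0.75 and solve: k > (0.75·28 − 4)/(1 − 0.75) = 68.000.
The smallest integer exceeding 68.000 is 69, and checking k=69: (73)/(97) = 0.7526 > 0.75.

k = 69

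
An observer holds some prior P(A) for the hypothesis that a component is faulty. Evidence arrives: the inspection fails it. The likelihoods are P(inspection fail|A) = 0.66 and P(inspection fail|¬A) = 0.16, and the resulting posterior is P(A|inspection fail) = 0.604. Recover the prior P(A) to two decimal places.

P(A) = 0.27

Bayes' rule in odds form gives O(A|E) = O(A)·[P(E|A)/P(E|¬A)], hence O(A) = O(A|E)/LR.
Posterior odds = 0.604/(1−0.604) = 1.5253. LR = 0.66/0.16 = 4.1250.
Prior odds = 1.5253/4.1250 = 0.3698, so P(A) = 0.3698/(1+0.3698) ≈ 0.27.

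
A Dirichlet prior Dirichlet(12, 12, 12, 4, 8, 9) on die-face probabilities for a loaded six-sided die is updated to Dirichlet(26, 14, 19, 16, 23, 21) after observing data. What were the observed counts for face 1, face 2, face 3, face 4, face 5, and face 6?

counts (14, 2, 7, 12, 15, 12)

For a Dirichlet(α) prior with multinomial counts c, the posterior is Dirichlet(α + c) componentwise.
Counts are posterior − prior componentwise: 26−12=14, 14−12=2, 19−12=7, 16−4=12, 23−8=15, 21−9=12.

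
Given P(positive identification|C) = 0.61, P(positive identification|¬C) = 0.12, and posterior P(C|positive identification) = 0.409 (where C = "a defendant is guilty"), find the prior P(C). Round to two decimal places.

Bayes' rule in odds form gives O(C|E) = O(C)·[P(E|C)/P(E|¬C)], hence O(C) = O(C|E)/LR.
Posterior odds = 0.409/(1−0.409) = 0.6920. LR = 0.61/0.12 = 5.0833.
Prior odds = 0.6920/5.0833 = 0.1361, so P(C) = 0.1361/(1+0.1361) ≈ 0.12.

P(C) = 0.12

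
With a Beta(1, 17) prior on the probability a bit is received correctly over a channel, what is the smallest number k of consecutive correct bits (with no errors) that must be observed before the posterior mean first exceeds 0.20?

After k correct bits and 0 errors the posterior is Beta(1+k, 17), with mean (1+k)/(1+17+k).
Set (1+k)/(18+k) > 0.20 and solve: k > (0.20·18 − 1)/(1 − 0.20) = 3.250.
The smallest integer exceeding 3.250 is 4.

k = 4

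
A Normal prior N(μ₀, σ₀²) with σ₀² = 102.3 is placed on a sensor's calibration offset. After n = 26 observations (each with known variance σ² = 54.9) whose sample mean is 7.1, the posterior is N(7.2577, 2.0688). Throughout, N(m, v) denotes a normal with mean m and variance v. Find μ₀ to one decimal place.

The posterior mean is a precision-weighted average: μ_n = (τ₀μ₀ + τ_data·x̄)/(τ₀+τ_data), with τ₀=1/σ₀² and τ_data=n/σ².
Here τ₀ = 1/102.3 = 0.009775 and τ_data = 26/54.9 = 0.473588, so τ_n = 0.483363.
Rearranging for μ₀: μ₀ = (μ_n·τ_n − τ_data·x̄)/τ₀ = (7.2577·0.483363 − 0.473588·7.1) / 0.009775 = 0.145629/0.009775 ≈ 14.9.

μ₀ = 14.9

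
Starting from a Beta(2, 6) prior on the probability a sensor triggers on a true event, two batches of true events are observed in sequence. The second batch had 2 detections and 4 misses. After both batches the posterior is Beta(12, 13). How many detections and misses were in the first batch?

Sequential conjugate updates are equivalent to a single update on the pooled data, so total successes = posterior α − prior α and total failures = posterior β − prior β.
Total across both batches: 12−2=10 detections, 13−6=7 misses.
Subtract the second batch: 10−2=8 detections and 7−4=3 misses.

8 detections and 3 misses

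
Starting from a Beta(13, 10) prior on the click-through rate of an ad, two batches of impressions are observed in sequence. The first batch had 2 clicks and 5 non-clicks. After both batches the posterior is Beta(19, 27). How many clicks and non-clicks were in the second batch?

Sequential conjugate updates are equivalent to a single update on the pooled data, so total successes = posterior α − prior α and total failures = posterior β − prior β.
Total across both batches: 19−13=6 clicks, 27−10=17 non-clicks.
Subtract the first batch: 6−2=4 clicks and 17−5=12 non-clicks.

4 clicks and 12 non-clicks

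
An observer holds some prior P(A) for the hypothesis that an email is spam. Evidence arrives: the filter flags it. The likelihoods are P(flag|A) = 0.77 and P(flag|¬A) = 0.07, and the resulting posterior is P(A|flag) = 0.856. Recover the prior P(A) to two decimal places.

Bayes' rule in odds form gives O(A|E) = O(A)·[P(E|A)/P(E|¬A)], hence O(A) = O(A|E)/LR.
Posterior odds = 0.856/(1−0.856) = 5.9444. LR = 0.77/0.07 = 11.0000.
Prior odds = 5.9444/11.0000 = 0.5404, so P(A) = 0.5404/(1+0.5404) ≈ 0.35.

P(A) = 0.35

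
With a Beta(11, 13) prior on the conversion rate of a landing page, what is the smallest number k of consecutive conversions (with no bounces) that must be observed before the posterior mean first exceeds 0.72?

k = 23

After k conversions and 0 bounces the posterior is Beta(11+k, 13), with mean (11+k)/(11+13+k).
Set (11+k)/(24+k) > 0.72 and solve: k > (0.72·24 − 11)/(1 − 0.72) = 22.429.
The smallest integer exceeding 22.429 is 23.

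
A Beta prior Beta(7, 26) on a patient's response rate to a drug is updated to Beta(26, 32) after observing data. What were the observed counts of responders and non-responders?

19 responders and 6 non-responders

A Beta(a, b) prior with s successes and f failures in binomial data gives a Beta(a+s, b+f) posterior.
So s = 26 − 7 = 19 and f = 32 − 26 = 6.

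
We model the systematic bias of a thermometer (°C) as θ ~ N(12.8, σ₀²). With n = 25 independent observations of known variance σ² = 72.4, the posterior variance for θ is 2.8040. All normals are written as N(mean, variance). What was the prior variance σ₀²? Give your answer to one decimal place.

σ₀² = 88.3

Posterior precision equals prior precision plus data precision: 1/σ_n² = 1/σ₀² + n/σ².
So 1/σ₀² = 1/2.8040 − 25/72.4 = 0.356633 − 0.345304 = 0.011329.
Hence σ₀² = 1/0.011329 ≈ 88.3.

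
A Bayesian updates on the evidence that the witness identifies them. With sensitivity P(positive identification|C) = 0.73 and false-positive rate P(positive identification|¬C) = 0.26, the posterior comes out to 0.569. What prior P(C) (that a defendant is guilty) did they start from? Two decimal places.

Bayes' rule in odds form gives O(C|E) = O(C)·[P(E|C)/P(E|¬C)], hence O(C) = O(C|E)/LR.
Posterior odds = 0.569/(1−0.569) = 1.3202. LR = 0.73/0.26 = 2.8077.
Prior odds = 1.3202/2.8077 = 0.4702, so P(C) = 0.4702/(1+0.4702) ≈ 0.32.

P(C) = 0.32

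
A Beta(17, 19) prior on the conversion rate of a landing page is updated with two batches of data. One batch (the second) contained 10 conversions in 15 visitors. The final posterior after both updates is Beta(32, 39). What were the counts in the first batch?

5 conversions and 15 bounces

Because Beta–binomial updating is additive in the counts, the combined data contributed (α_post−α_prior, β_post−β_prior) successes and failures.
Total across both batches: 32−17=15 conversions, 39−19=20 bounces.
Subtract the second batch: 15−10=5 conversions and 20−5=15 bounces.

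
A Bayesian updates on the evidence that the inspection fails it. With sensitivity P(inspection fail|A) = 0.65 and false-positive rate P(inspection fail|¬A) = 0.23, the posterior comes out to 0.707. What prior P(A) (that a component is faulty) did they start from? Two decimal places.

P(A) = 0.46

Bayes' rule in odds form gives O(A|E) = O(A)·[P(E|A)/P(E|¬A)], hence O(A) = O(A|E)/LR.
Posterior odds = 0.707/(1−0.707) = 2.4130. LR = 0.65/0.23 = 2.8261.
Prior odds = 2.4130/2.8261 = 0.8538, so P(A) = 0.8538/(1+0.8538) ≈ 0.46.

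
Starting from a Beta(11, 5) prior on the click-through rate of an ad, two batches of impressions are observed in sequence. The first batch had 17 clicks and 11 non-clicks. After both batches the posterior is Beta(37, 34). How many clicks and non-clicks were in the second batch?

Because Beta–binomial updating is additive in the counts, the combined data contributed (α_post−α_prior, β_post−β_prior) successes and failures.
Total across both batches: 37−11=26 clicks, 34−5=29 non-clicks.
Subtract the first batch: 26−17=9 clicks and 29−11=18 non-clicks.

9 clicks and 18 non-clicks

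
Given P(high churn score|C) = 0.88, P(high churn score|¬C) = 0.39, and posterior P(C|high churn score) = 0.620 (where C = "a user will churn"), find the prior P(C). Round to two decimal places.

In odds form, posterior odds = prior odds × likelihood ratio, so prior odds = posterior odds ÷ LR.
Posterior odds = 0.620/(1−0.620) = 1.6316. LR = 0.88/0.39 = 2.2564.
Prior odds = 1.6316/2.2564 = 0.7231, so P(C) = 0.7231/(1+0.7231) ≈ 0.42.

P(C) = 0.42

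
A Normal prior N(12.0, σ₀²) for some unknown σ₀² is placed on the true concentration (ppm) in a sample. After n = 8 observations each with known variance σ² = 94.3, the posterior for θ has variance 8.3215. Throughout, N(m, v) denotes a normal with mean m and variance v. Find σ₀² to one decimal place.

σ₀² = 28.3

For the Normal–Normal model with known σ², precisions add: τ_n = τ₀ + n/σ².
So 1/σ₀² = 1/8.3215 − 8/94.3 = 0.120171 − 0.084836 = 0.035335.
Hence σ₀² = 1/0.035335 ≈ 28.3.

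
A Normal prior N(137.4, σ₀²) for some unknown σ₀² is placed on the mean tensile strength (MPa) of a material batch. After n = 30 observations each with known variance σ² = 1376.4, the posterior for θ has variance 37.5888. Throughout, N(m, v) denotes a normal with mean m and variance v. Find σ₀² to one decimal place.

σ₀² = 208.0

For the Normal–Normal model with known σ², precisions add: τ_n = τ₀ + n/σ².
So 1/σ₀² = 1/37.5888 − 30/1376.4 = 0.026604 − 0.021796 = 0.004808.
Hence σ₀² = 1/0.004808 ≈ 208.0.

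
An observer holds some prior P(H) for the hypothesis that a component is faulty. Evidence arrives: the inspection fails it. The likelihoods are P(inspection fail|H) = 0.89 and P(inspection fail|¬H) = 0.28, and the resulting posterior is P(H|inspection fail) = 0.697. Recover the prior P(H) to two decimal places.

P(H) = 0.42

Bayes' rule in odds form gives O(H|E) = O(H)·[P(E|H)/P(E|¬H)], hence O(H) = O(H|E)/LR.
Posterior odds = 0.697/(1−0.697) = 2.3003. LR = 0.89/0.28 = 3.1786.
Prior odds = 2.3003/3.1786 = 0.7237, so P(H) = 0.7237/(1+0.7237) ≈ 0.42.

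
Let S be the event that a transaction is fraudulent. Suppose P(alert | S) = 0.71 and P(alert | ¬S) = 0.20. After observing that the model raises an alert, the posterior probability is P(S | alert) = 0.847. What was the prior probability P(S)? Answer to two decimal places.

P(S) = 0.61

In odds form, posterior odds = prior odds × likelihood ratio, so prior odds = posterior odds ÷ LR.
Posterior odds = 0.847/(1−0.847) = 5.5359. LR = 0.71/0.20 = 3.5500.
Prior odds = 5.5359/3.5500 = 1.5594, so P(S) = 1.5594/(1+1.5594) ≈ 0.61.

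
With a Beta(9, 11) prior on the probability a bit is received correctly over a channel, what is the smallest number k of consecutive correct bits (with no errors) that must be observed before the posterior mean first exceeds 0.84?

k = 49

After k correct bits and 0 errors the posterior is Beta(9+k, 11), with mean (9+k)/(9+11+k).
Set (9+k)/(20+k) > 0.84 and solve: k > (0.84·20 − 9)/(1 − 0.84) = 48.750.
The smallest integer exceeding 48.750 is 49, and checking k=49: (58)/(69) = 0.8406 > 0.84.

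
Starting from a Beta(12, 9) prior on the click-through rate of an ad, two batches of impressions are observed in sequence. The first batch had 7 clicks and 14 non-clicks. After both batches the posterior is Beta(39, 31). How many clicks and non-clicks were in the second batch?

20 clicks and 8 non-clicks

Sequential conjugate updates are equivalent to a single update on the pooled data, so total successes = posterior α − prior α and total failures = posterior β − prior β.
Total across both batches: 39−12=27 clicks, 31−9=22 non-clicks.
Subtract the first batch: 27−7=20 clicks and 22−14=8 non-clicks.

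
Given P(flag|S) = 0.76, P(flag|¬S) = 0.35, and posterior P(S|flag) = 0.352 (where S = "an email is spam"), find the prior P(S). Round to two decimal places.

In odds form, posterior odds = prior odds × likelihood ratio, so prior odds = posterior odds ÷ LR.
Posterior odds = 0.352/(1−0.352) = 0.5432. LR = 0.76/0.35 = 2.1714.
Prior odds = 0.5432/2.1714 = 0.2502, so P(S) = 0.2502/(1+0.2502) ≈ 0.20.

P(S) = 0.20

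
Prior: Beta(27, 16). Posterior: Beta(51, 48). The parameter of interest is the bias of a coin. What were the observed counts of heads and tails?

24 heads and 32 tails

Under Beta–binomial conjugacy the posterior parameters are (a+s, b+f).
So s = 51 − 27 = 24 and f = 48 − 16 = 32.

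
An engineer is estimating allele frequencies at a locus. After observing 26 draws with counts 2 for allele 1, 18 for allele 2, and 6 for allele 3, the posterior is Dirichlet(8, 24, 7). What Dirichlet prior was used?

For a Dirichlet(α) prior with multinomial counts c, the posterior is Dirichlet(α + c) componentwise.
Subtract each count from the matching posterior parameter: 8−2=6, 24−18=6, 7−6=1.

Dirichlet(6, 6, 1)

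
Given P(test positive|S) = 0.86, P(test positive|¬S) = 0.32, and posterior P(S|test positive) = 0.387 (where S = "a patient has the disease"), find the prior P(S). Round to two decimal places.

In odds form, posterior odds = prior odds × likelihood ratio, so prior odds = posterior odds ÷ LR.
Posterior odds = 0.387/(1−0.387) = 0.6313. LR = 0.86/0.32 = 2.6875.
Prior odds = 0.6313/2.6875 = 0.2349, so P(S) = 0.2349/(1+0.2349) ≈ 0.19.

P(S) = 0.19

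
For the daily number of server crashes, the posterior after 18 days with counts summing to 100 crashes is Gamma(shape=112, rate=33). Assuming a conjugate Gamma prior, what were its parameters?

Gamma(shape=12, rate=15)

Gamma–Poisson conjugacy: posterior shape = α + Σxᵢ, posterior rate = β + n.
So α = 112 − 100 = 12 and β = 33 − 18 = 15.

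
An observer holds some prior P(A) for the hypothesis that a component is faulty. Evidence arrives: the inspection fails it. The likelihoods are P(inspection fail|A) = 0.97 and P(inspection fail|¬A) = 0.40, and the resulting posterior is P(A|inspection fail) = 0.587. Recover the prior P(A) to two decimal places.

P(A) = 0.37

Bayes' rule in odds form gives O(A|E) = O(A)·[P(E|A)/P(E|¬A)], hence O(A) = O(A|E)/LR.
Posterior odds = 0.587/(1−0.587) = 1.4213. LR = 0.97/0.40 = 2.4250.
Prior odds = 1.4213/2.4250 = 0.5861, so P(A) = 0.5861/(1+0.5861) ≈ 0.37.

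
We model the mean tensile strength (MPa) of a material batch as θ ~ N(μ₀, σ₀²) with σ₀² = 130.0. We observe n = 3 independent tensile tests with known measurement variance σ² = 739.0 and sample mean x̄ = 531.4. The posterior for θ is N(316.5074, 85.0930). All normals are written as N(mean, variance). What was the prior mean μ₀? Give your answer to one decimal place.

With known observation variance, the Normal–Normal posterior has precision τ_n = τ₀ + n/σ² and mean μ_n = (τ₀μ₀ + (n/σ²)x̄)/τ_n.
Here τ₀ = 1/130.0 = 0.007692 and τ_data = 3/739.0 = 0.004060, so τ_n = 0.011752.
Rearranging for μ₀: μ₀ = (μ_n·τ_n − τ_data·x̄)/τ₀ = (316.5074·0.011752 − 0.004060·531.4) / 0.007692 = 1.562111/0.007692 ≈ 203.1.

μ₀ = 203.1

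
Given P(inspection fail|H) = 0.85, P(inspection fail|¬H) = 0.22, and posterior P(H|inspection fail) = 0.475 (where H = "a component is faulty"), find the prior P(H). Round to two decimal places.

Bayes' rule in odds form gives O(H|E) = O(H)·[P(E|H)/P(E|¬H)], hence O(H) = O(H|E)/LR.
Posterior odds = 0.475/(1−0.475) = 0.9048. LR = 0.85/0.22 = 3.8636.
Prior odds = 0.9048/3.8636 = 0.2342, so P(H) = 0.2342/(1+0.2342) ≈ 0.19.

P(H) = 0.19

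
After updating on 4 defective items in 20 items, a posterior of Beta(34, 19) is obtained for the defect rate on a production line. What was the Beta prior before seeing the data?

Beta is conjugate to the binomial likelihood: posterior = Beta(a+s, b+f).
So a = 34 − 4 = 30 and b = 19 − 16 = 3.

Beta(30, 3)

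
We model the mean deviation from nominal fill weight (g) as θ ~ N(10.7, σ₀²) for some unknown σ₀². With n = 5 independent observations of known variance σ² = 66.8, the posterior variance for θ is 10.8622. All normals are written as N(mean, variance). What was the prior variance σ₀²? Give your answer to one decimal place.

Posterior precision equals prior precision plus data precision: 1/σ_n² = 1/σ₀² + n/σ².
So 1/σ₀² = 1/10.8622 − 5/66.8 = 0.092062 − 0.074850 = 0.017212.
Hence σ₀² = 1/0.017212 ≈ 58.1.

σ₀² = 58.1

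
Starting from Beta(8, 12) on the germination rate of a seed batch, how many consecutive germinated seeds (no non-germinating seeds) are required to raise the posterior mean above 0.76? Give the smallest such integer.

k = 31

After k germinated seeds and 0 non-germinating seeds the posterior is Beta(8+k, 12), with mean (8+k)/(8+12+k).
Set (8+k)/(20+k) > 0.76 and solve: k > (0.76·20 − 8)/(1 − 0.76) = 30.000.
The smallest integer exceeding 30.000 is 31.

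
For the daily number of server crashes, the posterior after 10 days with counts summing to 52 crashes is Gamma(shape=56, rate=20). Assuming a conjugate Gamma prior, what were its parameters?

Gamma–Poisson conjugacy: posterior shape = α + Σxᵢ, posterior rate = β + n.
So α = 56 − 52 = 4 and β = 20 − 10 = 10.

Gamma(shape=4, rate=10)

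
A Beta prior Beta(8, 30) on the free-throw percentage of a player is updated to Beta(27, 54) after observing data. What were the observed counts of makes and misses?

Under Beta–binomial conjugacy the posterior parameters are (a+s, b+f).
Match parameters: s=27−8=19, f=54−30=24.

19 makes and 24 misses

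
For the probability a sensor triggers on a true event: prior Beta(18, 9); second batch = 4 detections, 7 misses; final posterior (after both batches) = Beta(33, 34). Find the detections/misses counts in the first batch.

Because Beta–binomial updating is additive in the counts, the combined data contributed (α_post−α_prior, β_post−β_prior) successes and failures.
Total across both batches: 33−18=15 detections, 34−9=25 misses.
Subtract the second batch: 15−4=11 detections and 25−7=18 misses.

11 detections and 18 misses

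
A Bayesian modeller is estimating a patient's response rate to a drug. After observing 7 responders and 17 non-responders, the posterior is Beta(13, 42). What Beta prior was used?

Beta is conjugate to the binomial likelihood: posterior = Beta(a+s, b+f).
So a = 13 − 7 = 6 and b = 42 − 17 = 25.

Beta(6, 25)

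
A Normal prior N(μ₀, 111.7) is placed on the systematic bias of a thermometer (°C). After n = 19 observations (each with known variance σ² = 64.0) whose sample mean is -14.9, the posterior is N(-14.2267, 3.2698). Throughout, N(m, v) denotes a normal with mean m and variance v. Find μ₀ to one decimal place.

With known observation variance, the Normal–Normal posterior has precision τ_n = τ₀ + n/σ² and mean μ_n = (τ₀μ₀ + (n/σ²)x̄)/τ_n.
Here τ₀ = 1/111.7 = 0.008953 and τ_data = 19/64.0 = 0.296875, so τ_n = 0.305828.
Rearranging for μ₀: μ₀ = (μ_n·τ_n − τ_data·x̄)/τ₀ = (-14.2267·0.305828 − 0.296875·-14.9) / 0.008953 = 0.072514/0.008953 ≈ 8.1.

μ₀ = 8.1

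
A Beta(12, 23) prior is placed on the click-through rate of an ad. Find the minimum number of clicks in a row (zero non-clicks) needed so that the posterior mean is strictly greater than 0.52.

k = 13

After k clicks and 0 non-clicks the posterior is Beta(12+k, 23), with mean (12+k)/(12+23+k).
Set (12+k)/(35+k) > 0.52 and solve: k > (0.52·35 − 12)/(1 − 0.52) = 12.917.
The smallest integer exceeding 12.917 is 13.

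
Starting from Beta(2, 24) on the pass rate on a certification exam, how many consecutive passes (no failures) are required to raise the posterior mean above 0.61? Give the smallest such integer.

After k passes and 0 failures the posterior is Beta(2+k, 24), with mean (2+k)/(2+24+k).
Set (2+k)/(26+k) > 0.61 and solve: k > (0.61·26 − 2)/(1 − 0.61) = 35.538.
The smallest integer exceeding 35.538 is 36, and checking k=36: (38)/(62) = 0.6129 > 0.61.

k = 36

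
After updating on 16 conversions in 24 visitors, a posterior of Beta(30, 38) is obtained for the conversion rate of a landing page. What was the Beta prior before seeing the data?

Beta(14, 30)

A Beta(α, β) prior with s successes and f failures in binomial data gives a Beta(α+s, β+f) posterior.
So α = 30 − 16 = 14 and β = 38 − 8 = 30.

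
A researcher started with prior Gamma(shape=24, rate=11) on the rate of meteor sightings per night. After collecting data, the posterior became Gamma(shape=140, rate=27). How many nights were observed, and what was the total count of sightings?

n = 16 nights with total 116 sightings

A Gamma(α, β) prior (rate parametrization) on a Poisson rate with n observations summing to S gives posterior Gamma(α+S, β+n).
Matching: Σxᵢ = 140 − 24 = 116 and n = 27 − 11 = 16.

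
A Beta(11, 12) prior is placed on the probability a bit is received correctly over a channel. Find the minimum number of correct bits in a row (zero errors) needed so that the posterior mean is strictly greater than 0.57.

After k correct bits and 0 errors the posterior is Beta(11+k, 12), with mean (11+k)/(11+12+k).
Set (11+k)/(23+k) > 0.57 and solve: k > (0.57·23 − 11)/(1 − 0.57) = 4.907.
The smallest integer exceeding 4.907 is 5.

k = 5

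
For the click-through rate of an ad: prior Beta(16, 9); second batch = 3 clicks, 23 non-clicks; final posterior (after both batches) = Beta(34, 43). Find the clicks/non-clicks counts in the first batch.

15 clicks and 11 non-clicks

Sequential conjugate updates are equivalent to a single update on the pooled data, so total successes = posterior α − prior α and total failures = posterior β − prior β.
Total across both batches: 34−16=18 clicks, 43−9=34 non-clicks.
Subtract the second batch: 18−3=15 clicks and 34−23=11 non-clicks.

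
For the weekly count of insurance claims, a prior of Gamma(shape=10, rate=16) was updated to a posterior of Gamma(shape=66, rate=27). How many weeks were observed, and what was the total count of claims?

n = 11 weeks with total 56 claims

Gamma–Poisson conjugacy: posterior shape = α + Σxᵢ, posterior rate = β + n.
Matching: Σxᵢ = 66 − 10 = 56 and n = 27 − 16 = 11.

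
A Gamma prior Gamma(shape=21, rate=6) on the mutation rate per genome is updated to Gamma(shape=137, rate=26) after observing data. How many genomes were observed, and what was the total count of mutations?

Gamma–Poisson conjugacy: posterior shape = α + Σxᵢ, posterior rate = β + n.
Matching: Σxᵢ = 137 − 21 = 116 and n = 26 − 6 = 20.

n = 20 genomes with total 116 mutations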